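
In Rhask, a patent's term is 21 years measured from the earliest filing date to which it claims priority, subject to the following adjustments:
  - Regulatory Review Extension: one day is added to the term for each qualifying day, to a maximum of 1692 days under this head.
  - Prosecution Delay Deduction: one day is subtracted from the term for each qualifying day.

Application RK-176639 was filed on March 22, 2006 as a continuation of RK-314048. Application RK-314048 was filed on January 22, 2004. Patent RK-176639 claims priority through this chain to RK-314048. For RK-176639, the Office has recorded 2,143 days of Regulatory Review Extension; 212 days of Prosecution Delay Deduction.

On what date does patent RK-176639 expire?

Earliest priority filing: 22 January 2004.
Base term: 22 January 2004 + 21 years → 22 January 2025.
Regulatory Review Extension: 2143 days claimed exceeds the 1692-day cap, so +1692 days → 10 September 2029.
Prosecution Delay Deduction: −212 days → 10 February 2029.

February 10, 2029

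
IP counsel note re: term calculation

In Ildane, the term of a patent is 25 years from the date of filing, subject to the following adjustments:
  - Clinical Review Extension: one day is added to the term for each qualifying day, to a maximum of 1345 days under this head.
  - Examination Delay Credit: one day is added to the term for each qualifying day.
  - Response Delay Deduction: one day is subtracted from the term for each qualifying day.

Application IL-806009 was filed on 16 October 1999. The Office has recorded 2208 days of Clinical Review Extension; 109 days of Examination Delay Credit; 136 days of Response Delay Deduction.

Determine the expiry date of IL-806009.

2028-05-26

Base term: filing date + 25 years → 16 October 2024.
Clinical Review Extension: 2208 days claimed exceeds the 1345-day cap, so +1345 days → 22 June 2028.
Examination Delay Credit: +109 days → 9 October 2028.
Response Delay Deduction: −136 days → 26 May 2028.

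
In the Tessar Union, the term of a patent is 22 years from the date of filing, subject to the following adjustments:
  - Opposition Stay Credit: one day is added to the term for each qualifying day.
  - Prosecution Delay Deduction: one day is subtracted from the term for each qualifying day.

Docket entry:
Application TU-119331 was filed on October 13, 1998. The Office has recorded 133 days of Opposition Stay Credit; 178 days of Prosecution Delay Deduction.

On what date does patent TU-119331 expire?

Base term: filing date + 22 years → 13 October 2020.
Opposition Stay Credit: +133 days → 23 February 2021.
Prosecution Delay Deduction: −178 days → 29 August 2020.

2020-08-29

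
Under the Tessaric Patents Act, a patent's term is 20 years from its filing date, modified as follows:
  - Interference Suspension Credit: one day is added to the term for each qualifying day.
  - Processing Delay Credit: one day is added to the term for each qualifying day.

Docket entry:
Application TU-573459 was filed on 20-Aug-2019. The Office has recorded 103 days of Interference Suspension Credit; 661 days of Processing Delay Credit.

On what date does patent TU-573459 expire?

2041-09-22

Base term: filing date + 20 years → 20 August 2039.
Interference Suspension Credit: +103 days → 1 December 2039.
Processing Delay Credit: +661 days → 22 September 2041.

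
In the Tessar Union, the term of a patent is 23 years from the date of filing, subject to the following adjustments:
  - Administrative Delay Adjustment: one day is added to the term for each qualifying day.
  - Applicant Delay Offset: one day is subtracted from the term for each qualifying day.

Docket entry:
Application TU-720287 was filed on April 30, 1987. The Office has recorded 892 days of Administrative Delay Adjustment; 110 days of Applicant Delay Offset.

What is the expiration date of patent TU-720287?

Base term: filing date + 23 years → 30 April 2010.
Administrative Delay Adjustment: +892 days → 8 October 2012.
Applicant Delay Offset: −110 days → 20 June 2012.

June 20, 2012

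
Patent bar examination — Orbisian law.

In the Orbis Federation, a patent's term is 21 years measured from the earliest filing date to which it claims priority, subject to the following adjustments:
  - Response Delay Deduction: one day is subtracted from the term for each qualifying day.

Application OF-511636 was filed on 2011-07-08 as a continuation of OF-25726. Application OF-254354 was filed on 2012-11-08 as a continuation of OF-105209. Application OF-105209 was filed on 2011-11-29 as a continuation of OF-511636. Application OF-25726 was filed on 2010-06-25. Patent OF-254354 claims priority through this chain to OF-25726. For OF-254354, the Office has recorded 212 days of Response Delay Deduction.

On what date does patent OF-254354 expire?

Earliest priority filing: 25 June 2010.
Base term: 25 June 2010 + 21 years → 25 June 2031.
Response Delay Deduction: −212 days → 25 November 2030.

2030-11-25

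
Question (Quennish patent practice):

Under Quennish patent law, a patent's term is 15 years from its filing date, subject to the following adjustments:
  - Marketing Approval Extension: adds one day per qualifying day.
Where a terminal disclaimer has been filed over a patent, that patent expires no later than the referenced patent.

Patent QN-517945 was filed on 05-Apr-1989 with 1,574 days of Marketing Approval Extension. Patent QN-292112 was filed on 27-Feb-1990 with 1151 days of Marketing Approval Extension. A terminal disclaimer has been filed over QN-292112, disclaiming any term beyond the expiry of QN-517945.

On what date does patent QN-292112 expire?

Natural term of QN-292112:
  Base: filing + 15 years → 27 February 2005.
  Marketing Approval Extension: +1151 days → 23 April 2008.
Expiry of referenced patent QN-517945:
  Base: filing + 15 years → 5 April 2004.
  Marketing Approval Extension: +1574 days → 27 July 2008.
Terminal disclaimer: QN-292112 expires on the earlier of 23 April 2008 and 27 July 2008.

2008-04-23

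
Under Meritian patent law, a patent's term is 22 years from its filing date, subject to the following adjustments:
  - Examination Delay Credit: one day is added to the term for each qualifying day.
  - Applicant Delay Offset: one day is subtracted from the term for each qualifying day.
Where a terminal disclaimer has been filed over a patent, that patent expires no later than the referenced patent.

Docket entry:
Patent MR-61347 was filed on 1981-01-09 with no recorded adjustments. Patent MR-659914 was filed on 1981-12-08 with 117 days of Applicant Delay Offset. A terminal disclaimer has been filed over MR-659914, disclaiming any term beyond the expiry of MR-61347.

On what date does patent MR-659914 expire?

January 9, 2003

Natural term of MR-659914:
  Base: filing + 22 years → 8 December 2003.
  Applicant Delay Offset: −117 days → 13 August 2003.
Expiry of referenced patent MR-61347:
  Base: filing + 22 years → 9 January 2003.
Terminal disclaimer: MR-659914 expires on the earlier of 13 August 2003 and 9 January 2003.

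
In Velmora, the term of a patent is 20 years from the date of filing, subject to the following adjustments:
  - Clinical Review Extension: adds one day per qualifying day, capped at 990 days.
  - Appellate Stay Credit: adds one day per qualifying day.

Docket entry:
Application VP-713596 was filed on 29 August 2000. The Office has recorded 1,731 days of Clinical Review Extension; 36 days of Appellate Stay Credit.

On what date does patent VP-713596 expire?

Base term: filing date + 20 years → 29 August 2020.
Clinical Review Extension: 1731 days claimed exceeds the 990-day cap, so +990 days → 16 May 2023.
Appellate Stay Credit: +36 days → 21 June 2023.

June 21, 2023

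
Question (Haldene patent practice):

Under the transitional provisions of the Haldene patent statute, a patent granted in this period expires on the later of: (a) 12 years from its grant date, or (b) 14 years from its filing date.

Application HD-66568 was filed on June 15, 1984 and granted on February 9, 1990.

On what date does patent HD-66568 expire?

February 9, 2002

(a) grant + 12 years → 9 February 2002.
(b) filing + 14 years → 15 June 1998.
Later of the two: 9 February 2002.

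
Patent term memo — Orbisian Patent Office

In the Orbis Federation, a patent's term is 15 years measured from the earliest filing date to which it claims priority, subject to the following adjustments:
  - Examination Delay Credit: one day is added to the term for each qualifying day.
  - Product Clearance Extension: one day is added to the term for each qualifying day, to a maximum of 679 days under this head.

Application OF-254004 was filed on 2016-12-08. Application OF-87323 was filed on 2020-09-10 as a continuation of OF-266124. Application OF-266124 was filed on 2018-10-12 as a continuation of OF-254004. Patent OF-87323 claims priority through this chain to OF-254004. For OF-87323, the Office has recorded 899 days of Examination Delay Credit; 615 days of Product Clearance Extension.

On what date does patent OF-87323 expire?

Earliest priority filing: 8 December 2016.
Base term: 8 December 2016 + 15 years → 8 December 2031.
Examination Delay Credit: +899 days → 25 May 2034.
Product Clearance Extension: 615 days (within the 679-day cap) → +615 days → 30 January 2036.

January 30, 2036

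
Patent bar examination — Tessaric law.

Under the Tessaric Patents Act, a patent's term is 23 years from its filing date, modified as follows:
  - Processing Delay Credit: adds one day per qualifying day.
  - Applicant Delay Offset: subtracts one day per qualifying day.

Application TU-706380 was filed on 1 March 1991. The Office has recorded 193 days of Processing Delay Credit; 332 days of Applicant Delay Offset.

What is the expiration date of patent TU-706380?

2013-10-13

Base term: filing date + 23 years → 1 March 2014.
Processing Delay Credit: +193 days → 10 September 2014.
Applicant Delay Offset: −332 days → 13 October 2013.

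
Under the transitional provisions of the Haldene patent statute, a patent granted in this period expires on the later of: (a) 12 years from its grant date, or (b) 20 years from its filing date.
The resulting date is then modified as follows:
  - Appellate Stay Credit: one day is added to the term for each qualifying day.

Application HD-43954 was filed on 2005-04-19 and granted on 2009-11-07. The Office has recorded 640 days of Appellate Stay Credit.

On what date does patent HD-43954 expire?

2027-01-19

(a) grant + 12 years → 7 November 2021.
(b) filing + 20 years → 19 April 2025.
Later of the two: 19 April 2025.
Appellate Stay Credit: +640 days → 19 January 2027.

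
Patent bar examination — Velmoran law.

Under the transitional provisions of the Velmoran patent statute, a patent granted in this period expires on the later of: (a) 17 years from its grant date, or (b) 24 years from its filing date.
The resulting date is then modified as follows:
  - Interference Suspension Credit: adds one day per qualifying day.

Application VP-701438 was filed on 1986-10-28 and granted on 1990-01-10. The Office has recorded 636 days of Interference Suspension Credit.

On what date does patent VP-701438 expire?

2012-07-25

(a) grant + 17 years → 10 January 2007.
(b) filing + 24 years → 28 October 2010.
Later of the two: 28 October 2010.
Interference Suspension Credit: +636 days → 25 July 2012.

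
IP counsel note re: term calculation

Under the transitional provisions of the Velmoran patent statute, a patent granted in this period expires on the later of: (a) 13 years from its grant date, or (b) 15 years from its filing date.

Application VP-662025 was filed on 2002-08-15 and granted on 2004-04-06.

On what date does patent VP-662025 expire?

(a) grant + 13 years → 6 April 2017.
(b) filing + 15 years → 15 August 2017.
Later of the two: 15 August 2017.

2017-08-15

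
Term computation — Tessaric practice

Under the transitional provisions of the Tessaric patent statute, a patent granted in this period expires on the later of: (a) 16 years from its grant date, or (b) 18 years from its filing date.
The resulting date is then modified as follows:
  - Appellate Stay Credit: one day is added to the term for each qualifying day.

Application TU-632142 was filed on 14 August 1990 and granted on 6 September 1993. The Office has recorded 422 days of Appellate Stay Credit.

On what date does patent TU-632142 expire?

November 2, 2010

(a) grant + 16 years → 6 September 2009.
(b) filing + 18 years → 14 August 2008.
Later of the two: 6 September 2009.
Appellate Stay Credit: +422 days → 2 November 2010.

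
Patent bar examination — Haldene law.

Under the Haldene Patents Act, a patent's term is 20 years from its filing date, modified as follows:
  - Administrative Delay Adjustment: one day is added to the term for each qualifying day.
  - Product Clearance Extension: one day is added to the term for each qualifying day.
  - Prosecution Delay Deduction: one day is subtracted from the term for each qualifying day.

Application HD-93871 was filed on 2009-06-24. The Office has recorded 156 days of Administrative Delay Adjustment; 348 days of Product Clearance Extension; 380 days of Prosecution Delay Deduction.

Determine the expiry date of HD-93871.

Base term: filing date + 20 years → 24 June 2029.
Administrative Delay Adjustment: +156 days → 27 November 2029.
Product Clearance Extension: +348 days → 10 November 2030.
Prosecution Delay Deduction: −380 days → 26 October 2029.

October 26, 2029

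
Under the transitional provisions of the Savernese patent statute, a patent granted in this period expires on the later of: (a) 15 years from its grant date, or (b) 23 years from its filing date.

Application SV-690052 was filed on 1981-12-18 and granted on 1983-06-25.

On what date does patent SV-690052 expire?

(a) grant + 15 years → 25 June 1998.
(b) filing + 23 years → 18 December 2004.
Later of the two: 18 December 2004.

December 18, 2004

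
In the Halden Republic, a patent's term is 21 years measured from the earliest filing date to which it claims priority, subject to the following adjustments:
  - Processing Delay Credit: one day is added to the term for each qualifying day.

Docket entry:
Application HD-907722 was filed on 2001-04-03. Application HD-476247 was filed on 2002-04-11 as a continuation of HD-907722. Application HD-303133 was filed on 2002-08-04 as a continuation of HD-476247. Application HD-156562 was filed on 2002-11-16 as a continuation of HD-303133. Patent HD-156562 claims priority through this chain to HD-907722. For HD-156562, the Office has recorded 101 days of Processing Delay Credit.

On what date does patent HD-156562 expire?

Earliest priority filing: 3 April 2001.
Base term: 3 April 2001 + 21 years → 3 April 2022.
Processing Delay Credit: +101 days → 13 July 2022.

2022-07-13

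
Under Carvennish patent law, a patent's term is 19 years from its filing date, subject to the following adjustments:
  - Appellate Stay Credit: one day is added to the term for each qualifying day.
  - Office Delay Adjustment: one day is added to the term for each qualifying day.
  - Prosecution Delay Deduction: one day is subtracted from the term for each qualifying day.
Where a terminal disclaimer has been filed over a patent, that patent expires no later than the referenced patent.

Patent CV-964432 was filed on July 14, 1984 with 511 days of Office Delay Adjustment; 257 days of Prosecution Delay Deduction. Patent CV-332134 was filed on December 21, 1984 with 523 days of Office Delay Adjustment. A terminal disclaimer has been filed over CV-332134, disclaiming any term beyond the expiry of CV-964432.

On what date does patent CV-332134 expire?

Natural term of CV-332134:
  Base: filing + 19 years → 21 December 2003.
  Office Delay Adjustment: +523 days → 27 May 2005.
Expiry of referenced patent CV-964432:
  Base: filing + 19 years → 14 July 2003.
  Office Delay Adjustment: +511 days → 6 December 2004.
  Prosecution Delay Deduction: −257 days → 24 March 2004.
Terminal disclaimer: CV-332134 expires on the earlier of 27 May 2005 and 24 March 2004.

2004-03-24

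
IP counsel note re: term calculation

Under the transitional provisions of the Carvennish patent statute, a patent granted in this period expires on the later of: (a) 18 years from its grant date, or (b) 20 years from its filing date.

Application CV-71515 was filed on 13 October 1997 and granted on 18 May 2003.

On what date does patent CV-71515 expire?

(a) grant + 18 years → 18 May 2021.
(b) filing + 20 years → 13 October 2017.
Later of the two: 18 May 2021.

2021-05-18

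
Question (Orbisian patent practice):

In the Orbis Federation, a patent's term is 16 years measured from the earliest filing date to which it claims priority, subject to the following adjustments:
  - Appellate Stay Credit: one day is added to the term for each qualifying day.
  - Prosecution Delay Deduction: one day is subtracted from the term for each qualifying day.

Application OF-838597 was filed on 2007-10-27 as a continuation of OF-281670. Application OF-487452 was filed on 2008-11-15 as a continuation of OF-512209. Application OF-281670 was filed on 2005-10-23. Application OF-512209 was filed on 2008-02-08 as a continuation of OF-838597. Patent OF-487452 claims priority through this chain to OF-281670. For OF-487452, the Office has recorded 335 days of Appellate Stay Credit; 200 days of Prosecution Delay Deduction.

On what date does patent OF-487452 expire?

Earliest priority filing: 23 October 2005.
Base term: 23 October 2005 + 16 years → 23 October 2021.
Appellate Stay Credit: +335 days → 23 September 2022.
Prosecution Delay Deduction: −200 days → 7 March 2022.

2022-03-07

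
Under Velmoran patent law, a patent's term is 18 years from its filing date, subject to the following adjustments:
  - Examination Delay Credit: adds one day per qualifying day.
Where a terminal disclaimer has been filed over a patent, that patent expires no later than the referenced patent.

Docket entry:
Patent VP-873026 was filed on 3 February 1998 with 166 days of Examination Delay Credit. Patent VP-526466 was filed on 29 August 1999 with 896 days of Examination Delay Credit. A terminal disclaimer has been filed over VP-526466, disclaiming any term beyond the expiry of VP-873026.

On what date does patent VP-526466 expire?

Natural term of VP-526466:
  Base: filing + 18 years → 29 August 2017.
  Examination Delay Credit: +896 days → 11 February 2020.
Expiry of referenced patent VP-873026:
  Base: filing + 18 years → 3 February 2016.
  Examination Delay Credit: +166 days → 18 July 2016.
Terminal disclaimer: VP-526466 expires on the earlier of 11 February 2020 and 18 July 2016.

July 18, 2016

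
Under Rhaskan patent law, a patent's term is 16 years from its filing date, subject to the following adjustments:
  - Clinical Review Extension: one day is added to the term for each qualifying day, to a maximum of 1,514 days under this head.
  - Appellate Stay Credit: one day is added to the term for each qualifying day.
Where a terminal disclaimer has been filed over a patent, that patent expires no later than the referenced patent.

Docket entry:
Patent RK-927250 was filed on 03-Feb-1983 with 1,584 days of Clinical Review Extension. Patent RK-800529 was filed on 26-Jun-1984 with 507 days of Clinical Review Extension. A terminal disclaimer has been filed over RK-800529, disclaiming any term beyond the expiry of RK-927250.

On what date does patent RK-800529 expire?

Natural term of RK-800529:
  Base: filing + 16 years → 26 June 2000.
  Clinical Review Extension: 507 days (within the 1514-day cap) → +507 days → 15 November 2001.
Expiry of referenced patent RK-927250:
  Base: filing + 16 years → 3 February 1999.
  Clinical Review Extension: 1584 days claimed exceeds the 1514-day cap, so +1514 days → 28 March 2003.
Terminal disclaimer: RK-800529 expires on the earlier of 15 November 2001 and 28 March 2003.

November 15, 2001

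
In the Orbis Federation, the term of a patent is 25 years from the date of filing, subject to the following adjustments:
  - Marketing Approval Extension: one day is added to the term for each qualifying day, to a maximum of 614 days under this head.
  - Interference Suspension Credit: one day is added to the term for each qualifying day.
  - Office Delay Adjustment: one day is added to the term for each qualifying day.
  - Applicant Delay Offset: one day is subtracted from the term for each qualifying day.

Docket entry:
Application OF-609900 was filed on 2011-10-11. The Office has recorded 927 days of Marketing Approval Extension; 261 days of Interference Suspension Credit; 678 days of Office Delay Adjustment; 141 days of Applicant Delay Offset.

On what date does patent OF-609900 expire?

2040-08-23

Base term: filing date + 25 years → 11 October 2036.
Marketing Approval Extension: 927 days claimed exceeds the 614-day cap, so +614 days → 17 June 2038.
Interference Suspension Credit: +261 days → 5 March 2039.
Office Delay Adjustment: +678 days → 11 January 2041.
Applicant Delay Offset: −141 days → 23 August 2040.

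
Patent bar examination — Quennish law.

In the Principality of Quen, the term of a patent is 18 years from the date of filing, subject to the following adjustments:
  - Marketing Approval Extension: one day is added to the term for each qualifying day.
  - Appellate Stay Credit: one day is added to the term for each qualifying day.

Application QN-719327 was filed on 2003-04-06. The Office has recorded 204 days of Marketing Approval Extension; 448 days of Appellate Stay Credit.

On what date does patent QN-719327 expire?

Base term: filing date + 18 years → 6 April 2021.
Marketing Approval Extension: +204 days → 27 October 2021.
Appellate Stay Credit: +448 days → 18 January 2023.

2023-01-18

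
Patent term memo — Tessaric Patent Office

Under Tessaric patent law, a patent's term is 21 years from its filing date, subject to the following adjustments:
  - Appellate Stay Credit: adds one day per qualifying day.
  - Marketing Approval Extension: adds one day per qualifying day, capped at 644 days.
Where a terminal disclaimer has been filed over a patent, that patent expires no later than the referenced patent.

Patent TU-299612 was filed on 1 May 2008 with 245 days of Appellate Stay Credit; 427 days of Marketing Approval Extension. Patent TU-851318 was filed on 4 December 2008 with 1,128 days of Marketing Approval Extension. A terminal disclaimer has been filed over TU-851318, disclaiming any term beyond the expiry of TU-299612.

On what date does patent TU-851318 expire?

March 4, 2031

Natural term of TU-851318:
  Base: filing + 21 years → 4 December 2029.
  Marketing Approval Extension: 1128 days claimed exceeds the 644-day cap, so +644 days → 9 September 2031.
Expiry of referenced patent TU-299612:
  Base: filing + 21 years → 1 May 2029.
  Appellate Stay Credit: +245 days → 1 January 2030.
  Marketing Approval Extension: 427 days (within the 644-day cap) → +427 days → 4 March 2031.
Terminal disclaimer: TU-851318 expires on the earlier of 9 September 2031 and 4 March 2031.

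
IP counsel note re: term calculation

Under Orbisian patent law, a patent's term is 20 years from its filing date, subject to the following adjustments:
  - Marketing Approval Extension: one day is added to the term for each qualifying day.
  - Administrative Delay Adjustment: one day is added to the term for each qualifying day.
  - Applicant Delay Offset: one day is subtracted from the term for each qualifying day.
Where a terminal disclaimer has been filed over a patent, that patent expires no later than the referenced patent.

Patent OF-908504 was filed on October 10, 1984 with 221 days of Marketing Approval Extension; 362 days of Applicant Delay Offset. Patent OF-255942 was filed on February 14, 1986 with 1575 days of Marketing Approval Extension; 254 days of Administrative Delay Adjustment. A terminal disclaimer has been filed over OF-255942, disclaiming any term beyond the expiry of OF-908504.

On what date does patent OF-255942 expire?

May 22, 2004

Natural term of OF-255942:
  Base: filing + 20 years → 14 February 2006.
  Marketing Approval Extension: +1575 days → 8 June 2010.
  Administrative Delay Adjustment: +254 days → 17 February 2011.
Expiry of referenced patent OF-908504:
  Base: filing + 20 years → 10 October 2004.
  Marketing Approval Extension: +221 days → 19 May 2005.
  Applicant Delay Offset: −362 days → 22 May 2004.
Terminal disclaimer: OF-255942 expires on the earlier of 17 February 2011 and 22 May 2004.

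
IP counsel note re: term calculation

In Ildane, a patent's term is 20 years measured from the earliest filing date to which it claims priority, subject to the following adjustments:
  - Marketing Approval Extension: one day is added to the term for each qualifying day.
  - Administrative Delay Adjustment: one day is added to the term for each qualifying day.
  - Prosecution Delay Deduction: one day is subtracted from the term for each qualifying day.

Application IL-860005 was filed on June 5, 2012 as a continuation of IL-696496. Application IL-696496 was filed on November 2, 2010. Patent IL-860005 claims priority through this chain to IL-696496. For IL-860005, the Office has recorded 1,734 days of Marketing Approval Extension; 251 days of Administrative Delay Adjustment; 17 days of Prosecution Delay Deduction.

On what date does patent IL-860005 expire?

March 23, 2036

Earliest priority filing: 2 November 2010.
Base term: 2 November 2010 + 20 years → 2 November 2030.
Marketing Approval Extension: +1734 days → 2 August 2035.
Administrative Delay Adjustment: +251 days → 9 April 2036.
Prosecution Delay Deduction: −17 days → 23 March 2036.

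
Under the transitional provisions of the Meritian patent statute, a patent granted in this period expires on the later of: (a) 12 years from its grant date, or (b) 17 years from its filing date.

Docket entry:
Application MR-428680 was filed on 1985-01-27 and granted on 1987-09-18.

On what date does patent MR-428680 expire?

January 27, 2002

(a) grant + 12 years → 18 September 1999.
(b) filing + 17 years → 27 January 2002.
Later of the two: 27 January 2002.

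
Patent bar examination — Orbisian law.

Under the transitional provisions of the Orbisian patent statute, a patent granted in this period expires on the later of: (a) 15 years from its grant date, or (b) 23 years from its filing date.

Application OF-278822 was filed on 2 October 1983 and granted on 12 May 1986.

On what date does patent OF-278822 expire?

2006-10-02

(a) grant + 15 years → 12 May 2001.
(b) filing + 23 years → 2 October 2006.
Later of the two: 2 October 2006.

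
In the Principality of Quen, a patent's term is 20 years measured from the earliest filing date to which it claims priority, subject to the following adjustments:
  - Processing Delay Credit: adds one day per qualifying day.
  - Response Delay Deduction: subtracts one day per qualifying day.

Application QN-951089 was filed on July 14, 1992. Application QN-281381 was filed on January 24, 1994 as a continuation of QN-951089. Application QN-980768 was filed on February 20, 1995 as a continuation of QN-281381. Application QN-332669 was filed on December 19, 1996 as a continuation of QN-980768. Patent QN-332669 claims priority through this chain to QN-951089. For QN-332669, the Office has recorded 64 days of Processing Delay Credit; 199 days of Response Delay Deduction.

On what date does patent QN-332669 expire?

2012-03-01

Earliest priority filing: 14 July 1992.
Base term: 14 July 1992 + 20 years → 14 July 2012.
Processing Delay Credit: +64 days → 16 September 2012.
Response Delay Deduction: −199 days → 1 March 2012.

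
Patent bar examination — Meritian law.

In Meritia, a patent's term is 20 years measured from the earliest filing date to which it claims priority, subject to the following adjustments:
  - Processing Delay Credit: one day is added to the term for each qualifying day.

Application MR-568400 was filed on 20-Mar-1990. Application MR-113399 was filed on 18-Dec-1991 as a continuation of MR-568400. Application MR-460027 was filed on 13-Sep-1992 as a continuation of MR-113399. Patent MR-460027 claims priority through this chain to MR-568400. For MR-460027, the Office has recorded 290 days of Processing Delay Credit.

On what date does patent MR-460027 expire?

Earliest priority filing: 20 March 1990.
Base term: 20 March 1990 + 20 years → 20 March 2010.
Processing Delay Credit: +290 days → 4 January 2011.

January 4, 2011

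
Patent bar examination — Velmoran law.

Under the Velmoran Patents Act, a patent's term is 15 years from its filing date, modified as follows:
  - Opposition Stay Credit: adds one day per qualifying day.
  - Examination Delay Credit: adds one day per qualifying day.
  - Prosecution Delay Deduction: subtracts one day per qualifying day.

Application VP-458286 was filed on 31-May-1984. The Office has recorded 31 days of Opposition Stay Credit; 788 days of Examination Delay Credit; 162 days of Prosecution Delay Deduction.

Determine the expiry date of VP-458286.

Base term: filing date + 15 years → 31 May 1999.
Opposition Stay Credit: +31 days → 1 July 1999.
Examination Delay Credit: +788 days → 27 August 2001.
Prosecution Delay Deduction: −162 days → 18 March 2001.

March 18, 2001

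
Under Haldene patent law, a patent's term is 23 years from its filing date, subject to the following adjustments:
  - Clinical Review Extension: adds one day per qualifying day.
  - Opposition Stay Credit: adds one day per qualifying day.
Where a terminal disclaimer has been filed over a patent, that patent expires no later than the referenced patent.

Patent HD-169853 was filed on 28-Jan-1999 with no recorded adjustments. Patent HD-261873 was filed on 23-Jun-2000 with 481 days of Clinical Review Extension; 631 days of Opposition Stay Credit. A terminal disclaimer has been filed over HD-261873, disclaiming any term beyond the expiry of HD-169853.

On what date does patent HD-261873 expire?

Natural term of HD-261873:
  Base: filing + 23 years → 23 June 2023.
  Clinical Review Extension: +481 days → 16 October 2024.
  Opposition Stay Credit: +631 days → 9 July 2026.
Expiry of referenced patent HD-169853:
  Base: filing + 23 years → 28 January 2022.
Terminal disclaimer: HD-261873 expires on the earlier of 9 July 2026 and 28 January 2022.

2022-01-28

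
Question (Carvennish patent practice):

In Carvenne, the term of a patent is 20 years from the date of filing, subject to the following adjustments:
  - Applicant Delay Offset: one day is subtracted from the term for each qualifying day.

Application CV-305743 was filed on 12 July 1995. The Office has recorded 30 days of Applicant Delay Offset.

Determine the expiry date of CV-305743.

June 12, 2015

Base term: filing date + 20 years → 12 July 2015.
Applicant Delay Offset: −30 days → 12 June 2015.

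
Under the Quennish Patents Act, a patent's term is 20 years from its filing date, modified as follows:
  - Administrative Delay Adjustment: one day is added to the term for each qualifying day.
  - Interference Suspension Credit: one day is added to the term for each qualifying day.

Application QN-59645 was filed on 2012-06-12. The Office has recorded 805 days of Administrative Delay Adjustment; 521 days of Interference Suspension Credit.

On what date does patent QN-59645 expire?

Base term: filing date + 20 years → 12 June 2032.
Administrative Delay Adjustment: +805 days → 26 August 2034.
Interference Suspension Credit: +521 days → 29 January 2036.

2036-01-29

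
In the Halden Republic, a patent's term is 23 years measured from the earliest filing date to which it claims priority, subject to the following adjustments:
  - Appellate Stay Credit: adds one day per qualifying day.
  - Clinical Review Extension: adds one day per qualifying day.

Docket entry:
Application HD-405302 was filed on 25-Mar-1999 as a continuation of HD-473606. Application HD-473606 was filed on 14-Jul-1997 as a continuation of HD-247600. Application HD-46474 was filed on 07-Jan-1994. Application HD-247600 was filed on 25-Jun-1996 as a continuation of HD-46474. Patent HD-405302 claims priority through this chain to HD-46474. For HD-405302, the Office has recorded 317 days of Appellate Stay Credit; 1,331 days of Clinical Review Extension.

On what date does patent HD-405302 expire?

Earliest priority filing: 7 January 1994.
Base term: 7 January 1994 + 23 years → 7 January 2017.
Appellate Stay Credit: +317 days → 20 November 2017.
Clinical Review Extension: +1331 days → 13 July 2021.

July 13, 2021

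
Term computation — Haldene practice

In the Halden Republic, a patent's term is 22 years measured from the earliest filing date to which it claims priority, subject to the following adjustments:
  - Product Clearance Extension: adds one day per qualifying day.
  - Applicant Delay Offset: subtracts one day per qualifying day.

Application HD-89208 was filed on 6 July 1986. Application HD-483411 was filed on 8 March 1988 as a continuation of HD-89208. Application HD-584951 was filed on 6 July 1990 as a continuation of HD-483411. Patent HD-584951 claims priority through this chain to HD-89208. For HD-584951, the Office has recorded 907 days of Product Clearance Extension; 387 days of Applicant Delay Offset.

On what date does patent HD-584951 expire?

December 8, 2009

Earliest priority filing: 6 July 1986.
Base term: 6 July 1986 + 22 years → 6 July 2008.
Product Clearance Extension: +907 days → 30 December 2010.
Applicant Delay Offset: −387 days → 8 December 2009.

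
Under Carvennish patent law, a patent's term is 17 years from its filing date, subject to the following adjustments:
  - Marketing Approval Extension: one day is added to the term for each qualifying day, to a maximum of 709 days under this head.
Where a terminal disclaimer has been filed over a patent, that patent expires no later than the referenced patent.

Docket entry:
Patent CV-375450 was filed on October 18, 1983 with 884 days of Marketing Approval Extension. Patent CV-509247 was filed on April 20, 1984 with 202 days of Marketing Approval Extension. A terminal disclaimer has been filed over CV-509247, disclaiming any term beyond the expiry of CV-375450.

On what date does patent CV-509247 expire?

Natural term of CV-509247:
  Base: filing + 17 years → 20 April 2001.
  Marketing Approval Extension: 202 days (within the 709-day cap) → +202 days → 8 November 2001.
Expiry of referenced patent CV-375450:
  Base: filing + 17 years → 18 October 2000.
  Marketing Approval Extension: 884 days claimed exceeds the 709-day cap, so +709 days → 27 September 2002.
Terminal disclaimer: CV-509247 expires on the earlier of 8 November 2001 and 27 September 2002.

November 8, 2001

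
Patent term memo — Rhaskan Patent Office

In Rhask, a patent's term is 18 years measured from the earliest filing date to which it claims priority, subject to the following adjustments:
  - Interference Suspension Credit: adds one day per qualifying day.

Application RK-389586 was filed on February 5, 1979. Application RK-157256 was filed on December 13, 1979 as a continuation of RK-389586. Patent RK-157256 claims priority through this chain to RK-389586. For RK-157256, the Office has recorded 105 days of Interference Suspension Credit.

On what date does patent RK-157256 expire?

Earliest priority filing: 5 February 1979.
Base term: 5 February 1979 + 18 years → 5 February 1997.
Interference Suspension Credit: +105 days → 21 May 1997.

1997-05-21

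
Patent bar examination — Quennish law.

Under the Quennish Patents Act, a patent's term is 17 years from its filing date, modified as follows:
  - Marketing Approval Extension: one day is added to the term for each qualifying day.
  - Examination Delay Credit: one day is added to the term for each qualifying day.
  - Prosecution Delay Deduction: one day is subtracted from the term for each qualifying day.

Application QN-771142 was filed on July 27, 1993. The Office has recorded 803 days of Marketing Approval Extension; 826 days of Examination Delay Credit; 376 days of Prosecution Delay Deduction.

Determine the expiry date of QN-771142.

Base term: filing date + 17 years → 27 July 2010.
Marketing Approval Extension: +803 days → 7 October 2012.
Examination Delay Credit: +826 days → 11 January 2015.
Prosecution Delay Deduction: −376 days → 31 December 2013.

2013-12-31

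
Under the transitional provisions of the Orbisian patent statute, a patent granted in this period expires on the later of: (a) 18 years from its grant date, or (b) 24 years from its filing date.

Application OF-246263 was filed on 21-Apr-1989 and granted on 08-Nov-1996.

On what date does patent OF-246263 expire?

(a) grant + 18 years → 8 November 2014.
(b) filing + 24 years → 21 April 2013.
Later of the two: 8 November 2014.

2014-11-08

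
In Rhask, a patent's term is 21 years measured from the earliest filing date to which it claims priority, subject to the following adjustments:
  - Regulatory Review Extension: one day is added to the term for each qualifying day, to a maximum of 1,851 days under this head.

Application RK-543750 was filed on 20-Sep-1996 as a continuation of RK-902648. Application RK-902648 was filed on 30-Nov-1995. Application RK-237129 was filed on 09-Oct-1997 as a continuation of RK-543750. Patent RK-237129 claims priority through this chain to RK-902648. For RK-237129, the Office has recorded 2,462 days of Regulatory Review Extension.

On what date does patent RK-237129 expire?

Earliest priority filing: 30 November 1995.
Base term: 30 November 1995 + 21 years → 30 November 2016.
Regulatory Review Extension: 2462 days claimed exceeds the 1851-day cap, so +1851 days → 25 December 2021.

2021-12-25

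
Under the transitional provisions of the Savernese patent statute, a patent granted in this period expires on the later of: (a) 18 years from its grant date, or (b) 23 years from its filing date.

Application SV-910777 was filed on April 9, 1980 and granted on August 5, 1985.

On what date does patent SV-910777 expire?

2003-08-05

(a) grant + 18 years → 5 August 2003.
(b) filing + 23 years → 9 April 2003.
Later of the two: 5 August 2003.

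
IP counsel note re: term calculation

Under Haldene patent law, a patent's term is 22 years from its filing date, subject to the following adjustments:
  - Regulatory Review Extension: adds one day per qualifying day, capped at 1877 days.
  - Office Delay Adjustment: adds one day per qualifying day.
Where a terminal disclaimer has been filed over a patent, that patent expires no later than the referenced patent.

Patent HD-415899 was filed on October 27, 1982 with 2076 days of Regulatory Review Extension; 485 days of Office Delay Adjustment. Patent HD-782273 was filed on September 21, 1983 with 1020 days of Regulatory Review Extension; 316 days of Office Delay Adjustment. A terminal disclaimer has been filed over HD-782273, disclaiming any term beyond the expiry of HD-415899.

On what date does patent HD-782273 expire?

May 19, 2009

Natural term of HD-782273:
  Base: filing + 22 years → 21 September 2005.
  Regulatory Review Extension: 1020 days (within the 1877-day cap) → +1020 days → 7 July 2008.
  Office Delay Adjustment: +316 days → 19 May 2009.
Expiry of referenced patent HD-415899:
  Base: filing + 22 years → 27 October 2004.
  Regulatory Review Extension: 2076 days claimed exceeds the 1877-day cap, so +1877 days → 17 December 2009.
  Office Delay Adjustment: +485 days → 16 April 2011.
Terminal disclaimer: HD-782273 expires on the earlier of 19 May 2009 and 16 April 2011.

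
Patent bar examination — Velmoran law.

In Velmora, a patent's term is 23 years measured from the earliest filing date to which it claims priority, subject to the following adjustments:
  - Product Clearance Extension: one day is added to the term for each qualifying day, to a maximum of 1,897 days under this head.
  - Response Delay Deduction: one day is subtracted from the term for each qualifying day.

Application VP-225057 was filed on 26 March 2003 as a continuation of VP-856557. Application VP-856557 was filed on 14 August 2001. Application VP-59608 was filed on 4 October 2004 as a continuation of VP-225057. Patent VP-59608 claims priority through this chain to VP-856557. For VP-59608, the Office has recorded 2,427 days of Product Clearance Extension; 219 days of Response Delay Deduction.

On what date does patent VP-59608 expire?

2029-03-19

Earliest priority filing: 14 August 2001.
Base term: 14 August 2001 + 23 years → 14 August 2024.
Product Clearance Extension: 2427 days claimed exceeds the 1897-day cap, so +1897 days → 24 October 2029.
Response Delay Deduction: −219 days → 19 March 2029.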